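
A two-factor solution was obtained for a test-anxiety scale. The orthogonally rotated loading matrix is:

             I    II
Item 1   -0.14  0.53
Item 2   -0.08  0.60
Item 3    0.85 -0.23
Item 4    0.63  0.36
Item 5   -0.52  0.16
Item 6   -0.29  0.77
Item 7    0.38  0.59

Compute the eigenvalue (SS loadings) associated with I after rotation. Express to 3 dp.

SS loadings for I = (-0.14)² + (-0.08)² + 0.85² + 0.63² + (-0.52)² + (-0.29)² + 0.38² = 0.0196 + 0.0064 + 0.7225 + 0.3969 + 0.2704 + 0.0841 + 0.1444 = 1.6443

1.644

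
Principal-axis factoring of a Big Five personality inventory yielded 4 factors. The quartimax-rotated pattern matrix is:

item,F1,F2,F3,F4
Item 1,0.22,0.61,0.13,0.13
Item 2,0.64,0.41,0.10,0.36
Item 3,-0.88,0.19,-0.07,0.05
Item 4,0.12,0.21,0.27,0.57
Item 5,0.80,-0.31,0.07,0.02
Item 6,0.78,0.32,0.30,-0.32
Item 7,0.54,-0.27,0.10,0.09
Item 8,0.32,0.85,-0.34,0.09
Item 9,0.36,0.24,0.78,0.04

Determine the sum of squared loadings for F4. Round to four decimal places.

SS loadings for F4 = 0.13² + 0.36² + 0.05² + 0.57² + 0.02² + (-0.32)² + 0.09² + 0.09² + 0.04² = 0.0169 + 0.1296 + 0.0025 + 0.3249 + 0.0004 + 0.1024 + 0.0081 + 0.0081 + 0.0016 = 0.5945

0.5945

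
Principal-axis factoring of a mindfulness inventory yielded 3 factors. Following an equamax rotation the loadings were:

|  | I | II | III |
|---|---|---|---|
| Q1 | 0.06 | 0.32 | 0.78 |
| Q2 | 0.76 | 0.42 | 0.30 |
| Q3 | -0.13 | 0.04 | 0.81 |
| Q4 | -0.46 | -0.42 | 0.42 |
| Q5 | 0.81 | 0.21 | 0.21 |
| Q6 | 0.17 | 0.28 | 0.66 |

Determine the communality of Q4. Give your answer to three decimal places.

h² = (-0.46)² + (-0.42)² + 0.42² = 0.2116 + 0.1764 + 0.1764 = 0.5644

0.564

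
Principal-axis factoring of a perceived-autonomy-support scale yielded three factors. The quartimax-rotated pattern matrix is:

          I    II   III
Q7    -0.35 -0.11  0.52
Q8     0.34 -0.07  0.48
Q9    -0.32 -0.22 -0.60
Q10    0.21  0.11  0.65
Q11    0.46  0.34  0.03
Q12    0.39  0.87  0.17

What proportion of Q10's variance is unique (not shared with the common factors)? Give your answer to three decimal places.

h² = 0.21² + 0.11² + 0.65² = 0.0441 + 0.0121 + 0.4225 = 0.4787
Uniqueness u² = 1 − h² = 1 − 0.4787 = 0.5213

0.521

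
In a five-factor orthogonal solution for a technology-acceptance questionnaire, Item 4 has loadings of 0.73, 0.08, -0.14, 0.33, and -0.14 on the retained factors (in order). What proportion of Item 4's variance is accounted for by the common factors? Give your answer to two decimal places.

0.69

h² = 0.73² + 0.08² + (-0.14)² + 0.33² + (-0.14)² = 0.5329 + 0.0064 + 0.0196 + 0.1089 + 0.0196 = 0.6874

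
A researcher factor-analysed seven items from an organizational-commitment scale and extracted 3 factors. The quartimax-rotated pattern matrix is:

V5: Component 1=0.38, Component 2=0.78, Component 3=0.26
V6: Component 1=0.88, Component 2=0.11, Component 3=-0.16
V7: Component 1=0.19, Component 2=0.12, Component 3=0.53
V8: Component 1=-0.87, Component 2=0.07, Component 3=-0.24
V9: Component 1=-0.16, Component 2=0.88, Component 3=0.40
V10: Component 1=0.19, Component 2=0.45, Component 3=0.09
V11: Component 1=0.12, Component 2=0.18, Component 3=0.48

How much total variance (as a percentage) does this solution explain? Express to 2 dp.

60.96%

SS loadings by factor: 1.7879, 1.6491, 0.8302; total = 4.2672.
Total variance with 7 standardized items is 7, so the solution explains 4.2672/7 = 0.6096 = 60.96%.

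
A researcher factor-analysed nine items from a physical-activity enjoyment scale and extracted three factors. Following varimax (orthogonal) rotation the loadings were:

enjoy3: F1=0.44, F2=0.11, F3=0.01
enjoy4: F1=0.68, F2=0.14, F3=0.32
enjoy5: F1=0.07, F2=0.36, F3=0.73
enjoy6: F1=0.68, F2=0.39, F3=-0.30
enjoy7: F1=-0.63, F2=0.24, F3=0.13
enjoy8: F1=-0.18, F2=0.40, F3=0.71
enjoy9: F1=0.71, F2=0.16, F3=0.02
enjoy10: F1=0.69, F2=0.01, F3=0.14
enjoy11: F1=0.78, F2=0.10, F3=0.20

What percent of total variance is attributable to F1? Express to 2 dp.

34.90%

SS loadings for F1 = 0.44² + 0.68² + 0.07² + 0.68² + (-0.63)² + (-0.18)² + 0.71² + 0.69² + 0.78² = 3.1412
With 9 standardized items, total variance = 9. Proportion = 3.1412/9 = 0.3490 → 34.90%.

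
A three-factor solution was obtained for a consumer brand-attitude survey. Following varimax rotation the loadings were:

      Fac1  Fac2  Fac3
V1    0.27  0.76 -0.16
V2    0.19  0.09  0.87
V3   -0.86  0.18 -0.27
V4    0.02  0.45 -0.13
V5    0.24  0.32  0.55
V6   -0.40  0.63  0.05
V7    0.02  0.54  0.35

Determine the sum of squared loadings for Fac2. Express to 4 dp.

1.6115

SS loadings for Fac2 = 0.76² + 0.09² + 0.18² + 0.45² + 0.32² + 0.63² + 0.54² = 0.5776 + 0.0081 + 0.0324 + 0.2025 + 0.1024 + 0.3969 + 0.2916 = 1.6115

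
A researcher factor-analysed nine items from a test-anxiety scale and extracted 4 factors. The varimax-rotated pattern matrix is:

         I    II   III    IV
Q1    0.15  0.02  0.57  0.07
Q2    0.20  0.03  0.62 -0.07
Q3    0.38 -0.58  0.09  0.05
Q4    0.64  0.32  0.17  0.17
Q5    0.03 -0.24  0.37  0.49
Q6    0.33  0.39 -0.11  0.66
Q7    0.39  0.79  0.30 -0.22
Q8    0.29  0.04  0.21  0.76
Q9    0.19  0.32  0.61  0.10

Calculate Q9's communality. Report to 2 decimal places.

h² = 0.19² + 0.32² + 0.61² + 0.10² = 0.0361 + 0.1024 + 0.3721 + 0.0100 = 0.5206

0.52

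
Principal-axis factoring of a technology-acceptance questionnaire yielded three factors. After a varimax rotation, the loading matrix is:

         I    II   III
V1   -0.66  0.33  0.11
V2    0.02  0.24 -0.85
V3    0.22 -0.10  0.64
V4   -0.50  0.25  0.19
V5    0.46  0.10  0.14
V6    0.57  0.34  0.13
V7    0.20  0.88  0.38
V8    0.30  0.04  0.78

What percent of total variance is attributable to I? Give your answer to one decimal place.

SS loadings for I = (-0.66)² + 0.02² + 0.22² + (-0.50)² + 0.46² + 0.57² + 0.20² + 0.30² = 1.4009
With 8 standardized items, total variance = 8. Proportion = 1.4009/8 = 0.1751 → 17.51%.

17.5%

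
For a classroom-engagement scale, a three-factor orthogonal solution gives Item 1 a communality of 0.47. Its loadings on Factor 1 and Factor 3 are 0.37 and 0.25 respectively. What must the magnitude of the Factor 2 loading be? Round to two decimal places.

0.52

Under orthogonal rotation h² = Σλ², so λ_Factor 2² = h² − (0.1994) = 0.47 − 0.1994 = 0.2706.
|λ| = √0.2706 = 0.5202.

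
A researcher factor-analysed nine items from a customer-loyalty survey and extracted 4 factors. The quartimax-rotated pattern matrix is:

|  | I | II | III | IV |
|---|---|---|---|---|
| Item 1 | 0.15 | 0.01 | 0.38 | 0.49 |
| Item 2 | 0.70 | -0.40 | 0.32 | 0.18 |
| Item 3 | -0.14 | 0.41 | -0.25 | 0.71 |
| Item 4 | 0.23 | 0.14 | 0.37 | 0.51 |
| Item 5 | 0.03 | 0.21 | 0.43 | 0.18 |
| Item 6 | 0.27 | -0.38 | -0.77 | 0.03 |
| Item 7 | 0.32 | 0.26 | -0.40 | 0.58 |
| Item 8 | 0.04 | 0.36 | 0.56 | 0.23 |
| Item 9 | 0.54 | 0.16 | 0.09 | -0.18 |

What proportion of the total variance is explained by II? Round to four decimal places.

SS loadings for II = 0.01² + (-0.40)² + 0.41² + 0.14² + 0.21² + (-0.38)² + 0.26² + 0.36² + 0.16² = 0.7591
Proportion of variance = 0.7591 / 9 = 0.0843.

0.0843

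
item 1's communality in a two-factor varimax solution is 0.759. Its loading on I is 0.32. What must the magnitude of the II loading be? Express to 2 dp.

Under orthogonal rotation h² = Σλ², so λ_II² = h² − (0.1024) = 0.759 − 0.1024 = 0.6566.
|λ| = √0.6566 = 0.8103.

0.81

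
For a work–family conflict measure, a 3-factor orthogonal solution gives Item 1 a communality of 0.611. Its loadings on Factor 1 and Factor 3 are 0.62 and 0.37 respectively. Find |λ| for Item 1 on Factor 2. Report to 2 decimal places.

0.30

Under orthogonal rotation h² = Σλ², so λ_Factor 2² = h² − (0.5213) = 0.611 − 0.5213 = 0.0897.
|λ| = √0.0897 = 0.2995.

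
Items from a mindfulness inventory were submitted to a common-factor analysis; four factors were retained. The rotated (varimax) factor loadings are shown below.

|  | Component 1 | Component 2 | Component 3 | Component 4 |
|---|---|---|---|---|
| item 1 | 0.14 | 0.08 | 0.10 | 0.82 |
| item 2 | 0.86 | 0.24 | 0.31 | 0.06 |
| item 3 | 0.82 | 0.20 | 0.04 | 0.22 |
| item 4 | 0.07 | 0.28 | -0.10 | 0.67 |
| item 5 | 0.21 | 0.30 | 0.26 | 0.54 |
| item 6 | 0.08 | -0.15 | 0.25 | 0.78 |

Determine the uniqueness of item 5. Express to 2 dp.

0.51

h² = 0.21² + 0.30² + 0.26² + 0.54² = 0.0441 + 0.0900 + 0.0676 + 0.2916 = 0.4933
Uniqueness u² = 1 − h² = 1 − 0.4933 = 0.5067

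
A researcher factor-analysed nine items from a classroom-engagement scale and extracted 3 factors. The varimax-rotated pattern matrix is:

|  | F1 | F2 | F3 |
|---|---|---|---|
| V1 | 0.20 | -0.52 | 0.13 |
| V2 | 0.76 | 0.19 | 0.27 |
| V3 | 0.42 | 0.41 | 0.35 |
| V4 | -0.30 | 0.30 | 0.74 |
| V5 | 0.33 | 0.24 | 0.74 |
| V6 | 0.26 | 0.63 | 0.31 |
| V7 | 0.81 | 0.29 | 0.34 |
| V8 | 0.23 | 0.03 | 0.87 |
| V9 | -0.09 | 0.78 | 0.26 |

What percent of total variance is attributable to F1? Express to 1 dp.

19.8%

SS loadings for F1 = 0.20² + 0.76² + 0.42² + (-0.30)² + 0.33² + 0.26² + 0.81² + 0.23² + (-0.09)² = 1.7776
With 9 standardized items, total variance = 9. Proportion = 1.7776/9 = 0.1975 → 19.75%.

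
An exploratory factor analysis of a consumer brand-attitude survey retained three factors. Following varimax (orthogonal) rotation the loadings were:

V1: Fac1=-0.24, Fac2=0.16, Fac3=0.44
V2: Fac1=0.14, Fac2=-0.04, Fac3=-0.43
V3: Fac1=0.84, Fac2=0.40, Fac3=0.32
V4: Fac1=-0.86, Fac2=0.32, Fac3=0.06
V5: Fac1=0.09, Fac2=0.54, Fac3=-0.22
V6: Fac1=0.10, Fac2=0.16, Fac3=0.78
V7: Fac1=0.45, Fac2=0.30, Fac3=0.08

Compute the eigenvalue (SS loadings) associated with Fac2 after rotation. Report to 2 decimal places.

0.70

SS loadings for Fac2 = 0.16² + (-0.04)² + 0.40² + 0.32² + 0.54² + 0.16² + 0.30² = 0.0256 + 0.0016 + 0.1600 + 0.1024 + 0.2916 + 0.0256 + 0.0900 = 0.6968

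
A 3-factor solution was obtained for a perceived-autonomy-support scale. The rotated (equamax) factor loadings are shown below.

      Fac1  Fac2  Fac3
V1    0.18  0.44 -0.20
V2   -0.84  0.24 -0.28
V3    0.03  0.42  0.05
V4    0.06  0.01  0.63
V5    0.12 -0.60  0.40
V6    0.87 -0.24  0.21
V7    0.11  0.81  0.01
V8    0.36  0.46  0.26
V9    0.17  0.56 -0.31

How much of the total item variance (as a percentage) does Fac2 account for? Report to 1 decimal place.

SS loadings for Fac2 = 0.44² + 0.24² + 0.42² + 0.01² + (-0.60)² + (-0.24)² + 0.81² + 0.46² + 0.56² = 2.0266
With 9 standardized items, total variance = 9. Proportion = 2.0266/9 = 0.2252 → 22.52%.

22.5%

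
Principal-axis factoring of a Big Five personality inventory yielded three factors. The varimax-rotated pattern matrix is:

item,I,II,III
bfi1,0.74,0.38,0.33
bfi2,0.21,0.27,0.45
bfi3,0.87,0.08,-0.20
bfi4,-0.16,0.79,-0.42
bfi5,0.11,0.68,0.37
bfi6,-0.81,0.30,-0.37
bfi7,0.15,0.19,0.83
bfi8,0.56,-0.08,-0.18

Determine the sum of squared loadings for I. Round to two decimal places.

SS loadings for I = 0.74² + 0.21² + 0.87² + (-0.16)² + 0.11² + (-0.81)² + 0.15² + 0.56² = 0.5476 + 0.0441 + 0.7569 + 0.0256 + 0.0121 + 0.6561 + 0.0225 + 0.3136 = 2.3785

2.38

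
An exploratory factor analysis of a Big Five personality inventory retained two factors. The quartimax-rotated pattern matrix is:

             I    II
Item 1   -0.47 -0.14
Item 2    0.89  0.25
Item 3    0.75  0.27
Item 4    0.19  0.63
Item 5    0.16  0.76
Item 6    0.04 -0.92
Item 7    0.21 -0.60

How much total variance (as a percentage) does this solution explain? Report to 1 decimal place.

57.4%

SS loadings by factor: 1.6829, 2.3359; total = 4.0188.
Total variance with 7 standardized items is 7, so the solution explains 4.0188/7 = 0.5741 = 57.41%.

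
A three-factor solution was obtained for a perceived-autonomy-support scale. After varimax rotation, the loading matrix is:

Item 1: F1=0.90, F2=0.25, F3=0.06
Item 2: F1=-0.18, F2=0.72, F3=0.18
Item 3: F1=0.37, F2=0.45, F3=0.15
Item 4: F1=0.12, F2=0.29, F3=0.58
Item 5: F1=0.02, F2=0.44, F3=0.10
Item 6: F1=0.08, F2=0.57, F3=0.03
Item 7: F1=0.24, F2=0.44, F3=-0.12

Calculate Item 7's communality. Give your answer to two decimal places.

h² = 0.24² + 0.44² + (-0.12)² = 0.0576 + 0.1936 + 0.0144 = 0.2656

0.27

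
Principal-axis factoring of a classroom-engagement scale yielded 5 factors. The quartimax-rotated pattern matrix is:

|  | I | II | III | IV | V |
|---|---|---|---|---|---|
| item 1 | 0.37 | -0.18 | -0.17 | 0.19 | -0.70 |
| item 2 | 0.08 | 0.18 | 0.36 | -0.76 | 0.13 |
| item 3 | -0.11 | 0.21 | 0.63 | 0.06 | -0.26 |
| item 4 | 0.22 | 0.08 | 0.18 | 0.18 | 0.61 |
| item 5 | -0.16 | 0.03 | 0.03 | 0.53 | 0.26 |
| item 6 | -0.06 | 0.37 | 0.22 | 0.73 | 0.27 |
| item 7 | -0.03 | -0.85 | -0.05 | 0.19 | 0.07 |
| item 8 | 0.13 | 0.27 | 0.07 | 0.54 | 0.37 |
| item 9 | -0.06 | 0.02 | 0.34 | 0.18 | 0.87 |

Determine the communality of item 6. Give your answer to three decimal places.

0.795

h² = (-0.06)² + 0.37² + 0.22² + 0.73² + 0.27² = 0.0036 + 0.1369 + 0.0484 + 0.5329 + 0.0729 = 0.7947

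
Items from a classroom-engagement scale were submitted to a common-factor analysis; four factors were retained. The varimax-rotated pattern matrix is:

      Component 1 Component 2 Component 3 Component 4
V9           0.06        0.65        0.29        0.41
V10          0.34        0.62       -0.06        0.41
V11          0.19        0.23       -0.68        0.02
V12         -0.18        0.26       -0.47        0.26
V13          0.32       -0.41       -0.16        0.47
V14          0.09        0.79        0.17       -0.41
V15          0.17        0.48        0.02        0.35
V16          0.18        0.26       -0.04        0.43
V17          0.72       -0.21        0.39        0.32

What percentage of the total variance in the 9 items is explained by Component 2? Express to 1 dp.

SS loadings for Component 2 = 0.65² + 0.62² + 0.23² + 0.26² + (-0.41)² + 0.79² + 0.48² + 0.26² + (-0.21)² = 2.0617
With 9 standardized items, total variance = 9. Proportion = 2.0617/9 = 0.2291 → 22.91%.

22.9%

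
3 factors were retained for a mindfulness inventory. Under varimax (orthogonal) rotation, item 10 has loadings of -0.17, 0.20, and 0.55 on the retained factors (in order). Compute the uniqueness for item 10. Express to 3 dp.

h² = (-0.17)² + 0.20² + 0.55² = 0.0289 + 0.0400 + 0.3025 = 0.3714
Uniqueness u² = 1 − h² = 1 − 0.3714 = 0.6286

0.629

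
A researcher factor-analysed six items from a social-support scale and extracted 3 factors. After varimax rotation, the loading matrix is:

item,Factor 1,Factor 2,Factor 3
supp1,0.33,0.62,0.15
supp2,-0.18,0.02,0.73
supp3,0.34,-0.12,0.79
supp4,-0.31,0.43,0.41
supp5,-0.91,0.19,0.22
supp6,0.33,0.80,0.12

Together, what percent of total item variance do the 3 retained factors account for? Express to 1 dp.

66.0%

Communalities: 0.5158, 0.5657, 0.7541, 0.4491, 0.9126, 0.7633; Σh² = 3.9606.
Total variance with 6 standardized items is 6, so the solution explains 3.9606/6 = 0.6601 = 66.01%.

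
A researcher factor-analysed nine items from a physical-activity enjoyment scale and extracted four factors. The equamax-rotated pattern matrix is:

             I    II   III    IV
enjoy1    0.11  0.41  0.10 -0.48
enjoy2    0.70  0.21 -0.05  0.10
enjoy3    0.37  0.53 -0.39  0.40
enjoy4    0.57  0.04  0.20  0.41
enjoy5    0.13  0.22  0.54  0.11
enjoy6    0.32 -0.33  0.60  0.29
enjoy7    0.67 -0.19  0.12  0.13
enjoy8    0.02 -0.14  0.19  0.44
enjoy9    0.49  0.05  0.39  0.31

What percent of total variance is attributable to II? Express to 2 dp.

SS loadings for II = 0.41² + 0.21² + 0.53² + 0.04² + 0.22² + (-0.33)² + (-0.19)² + (-0.14)² + 0.05² = 0.7102
With 9 standardized items, total variance = 9. Proportion = 0.7102/9 = 0.0789 → 7.89%.

7.89%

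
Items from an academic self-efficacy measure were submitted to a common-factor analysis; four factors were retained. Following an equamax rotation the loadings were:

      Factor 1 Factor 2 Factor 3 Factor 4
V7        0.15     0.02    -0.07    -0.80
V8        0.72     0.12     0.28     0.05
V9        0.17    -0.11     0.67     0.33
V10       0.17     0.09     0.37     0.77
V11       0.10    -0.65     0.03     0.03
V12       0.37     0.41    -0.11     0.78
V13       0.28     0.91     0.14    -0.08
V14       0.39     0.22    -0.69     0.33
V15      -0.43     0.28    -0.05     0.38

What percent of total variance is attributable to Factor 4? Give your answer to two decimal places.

24.59%

SS loadings for Factor 4 = (-0.80)² + 0.05² + 0.33² + 0.77² + 0.03² + 0.78² + (-0.08)² + 0.33² + 0.38² = 2.2133
With 9 standardized items, total variance = 9. Proportion = 2.2133/9 = 0.2459 → 24.59%.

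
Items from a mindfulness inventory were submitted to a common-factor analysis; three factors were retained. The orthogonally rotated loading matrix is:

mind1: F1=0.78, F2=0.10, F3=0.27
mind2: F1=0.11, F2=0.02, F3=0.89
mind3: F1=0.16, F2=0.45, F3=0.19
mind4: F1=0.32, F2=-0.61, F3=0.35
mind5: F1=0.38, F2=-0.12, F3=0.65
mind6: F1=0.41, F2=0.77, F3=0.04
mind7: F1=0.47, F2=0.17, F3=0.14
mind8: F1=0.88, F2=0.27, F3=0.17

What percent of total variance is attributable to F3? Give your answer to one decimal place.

18.7%

SS loadings for F3 = 0.27² + 0.89² + 0.19² + 0.35² + 0.65² + 0.04² + 0.14² + 0.17² = 1.4962
With 8 standardized items, total variance = 8. Proportion = 1.4962/8 = 0.1870 → 18.70%.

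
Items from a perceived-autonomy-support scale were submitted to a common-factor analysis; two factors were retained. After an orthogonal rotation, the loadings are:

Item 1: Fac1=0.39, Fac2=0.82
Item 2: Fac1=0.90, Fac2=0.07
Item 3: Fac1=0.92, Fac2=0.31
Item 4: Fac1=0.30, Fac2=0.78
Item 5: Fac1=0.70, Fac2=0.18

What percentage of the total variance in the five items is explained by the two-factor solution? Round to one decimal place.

76.1%

SS loadings by factor: 2.3885, 1.4142; total = 3.8027.
Total variance with 5 standardized items is 5, so the solution explains 3.8027/5 = 0.7605 = 76.05%.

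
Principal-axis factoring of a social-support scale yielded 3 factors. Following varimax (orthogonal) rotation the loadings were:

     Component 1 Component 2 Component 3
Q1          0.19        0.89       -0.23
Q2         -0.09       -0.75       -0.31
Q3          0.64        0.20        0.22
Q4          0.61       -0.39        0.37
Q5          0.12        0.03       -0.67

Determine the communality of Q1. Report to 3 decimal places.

h² = 0.19² + 0.89² + (-0.23)² = 0.0361 + 0.7921 + 0.0529 = 0.8811

0.881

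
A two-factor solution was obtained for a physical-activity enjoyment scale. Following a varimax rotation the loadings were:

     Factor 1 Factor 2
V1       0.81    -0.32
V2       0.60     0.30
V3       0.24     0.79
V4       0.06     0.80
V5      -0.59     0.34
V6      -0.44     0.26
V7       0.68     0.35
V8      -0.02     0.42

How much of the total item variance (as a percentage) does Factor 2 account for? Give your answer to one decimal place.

SS loadings for Factor 2 = (-0.32)² + 0.30² + 0.79² + 0.80² + 0.34² + 0.26² + 0.35² + 0.42² = 1.9386
With 8 standardized items, total variance = 8. Proportion = 1.9386/8 = 0.2423 → 24.23%.

24.2%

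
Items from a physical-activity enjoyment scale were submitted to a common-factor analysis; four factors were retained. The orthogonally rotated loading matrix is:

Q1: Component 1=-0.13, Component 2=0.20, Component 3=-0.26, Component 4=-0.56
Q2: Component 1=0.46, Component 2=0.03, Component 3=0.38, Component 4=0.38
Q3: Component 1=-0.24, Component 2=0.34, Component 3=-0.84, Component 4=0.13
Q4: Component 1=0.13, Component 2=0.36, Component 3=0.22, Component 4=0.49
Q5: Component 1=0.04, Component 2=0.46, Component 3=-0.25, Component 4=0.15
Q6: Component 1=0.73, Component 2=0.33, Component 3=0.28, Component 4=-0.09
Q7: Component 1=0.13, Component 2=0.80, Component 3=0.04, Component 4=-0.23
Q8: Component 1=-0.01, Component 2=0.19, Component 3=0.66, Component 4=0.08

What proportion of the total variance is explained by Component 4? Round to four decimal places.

0.1006

SS loadings for Component 4 = (-0.56)² + 0.38² + 0.13² + 0.49² + 0.15² + (-0.09)² + (-0.23)² + 0.08² = 0.8049
Proportion of variance = 0.8049 / 8 = 0.1006.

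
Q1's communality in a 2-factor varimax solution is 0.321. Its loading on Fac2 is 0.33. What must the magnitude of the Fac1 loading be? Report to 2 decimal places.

Under orthogonal rotation h² = Σλ², so λ_Fac1² = h² − (0.1089) = 0.321 − 0.1089 = 0.2121.
|λ| = √0.2121 = 0.4605.

0.46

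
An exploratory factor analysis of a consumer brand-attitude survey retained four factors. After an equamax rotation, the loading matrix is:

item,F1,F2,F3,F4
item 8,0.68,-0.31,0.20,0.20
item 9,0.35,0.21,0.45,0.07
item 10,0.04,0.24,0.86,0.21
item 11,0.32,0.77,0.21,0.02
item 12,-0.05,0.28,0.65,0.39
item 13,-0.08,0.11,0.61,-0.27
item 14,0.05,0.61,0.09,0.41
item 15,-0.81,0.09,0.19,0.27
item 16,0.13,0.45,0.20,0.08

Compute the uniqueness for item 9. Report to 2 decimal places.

h² = 0.35² + 0.21² + 0.45² + 0.07² = 0.1225 + 0.0441 + 0.2025 + 0.0049 = 0.3740
Uniqueness u² = 1 − h² = 1 − 0.3740 = 0.6260

0.63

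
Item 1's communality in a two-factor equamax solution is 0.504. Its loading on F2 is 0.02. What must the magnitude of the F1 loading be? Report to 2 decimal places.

Under orthogonal rotation h² = Σλ², so λ_F1² = h² − (0.0004) = 0.504 − 0.0004 = 0.5036.
|λ| = √0.5036 = 0.7096.

0.71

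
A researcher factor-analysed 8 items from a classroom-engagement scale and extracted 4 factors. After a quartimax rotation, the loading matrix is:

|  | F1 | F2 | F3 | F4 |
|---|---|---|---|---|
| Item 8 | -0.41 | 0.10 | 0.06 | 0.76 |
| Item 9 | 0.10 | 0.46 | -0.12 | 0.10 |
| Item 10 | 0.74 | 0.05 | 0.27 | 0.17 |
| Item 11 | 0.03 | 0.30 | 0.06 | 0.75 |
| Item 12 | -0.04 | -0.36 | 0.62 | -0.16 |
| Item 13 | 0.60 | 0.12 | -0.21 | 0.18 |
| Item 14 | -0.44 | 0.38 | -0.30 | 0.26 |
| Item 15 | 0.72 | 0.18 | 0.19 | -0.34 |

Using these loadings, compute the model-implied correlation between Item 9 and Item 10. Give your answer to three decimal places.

0.082

r̂ = Σ λ_i·λ_j across factors = (0.10)(0.74) + (0.46)(0.05) + (-0.12)(0.27) + (0.10)(0.17)
  = +0.0740 +0.0230 -0.0324 +0.0170 = 0.0816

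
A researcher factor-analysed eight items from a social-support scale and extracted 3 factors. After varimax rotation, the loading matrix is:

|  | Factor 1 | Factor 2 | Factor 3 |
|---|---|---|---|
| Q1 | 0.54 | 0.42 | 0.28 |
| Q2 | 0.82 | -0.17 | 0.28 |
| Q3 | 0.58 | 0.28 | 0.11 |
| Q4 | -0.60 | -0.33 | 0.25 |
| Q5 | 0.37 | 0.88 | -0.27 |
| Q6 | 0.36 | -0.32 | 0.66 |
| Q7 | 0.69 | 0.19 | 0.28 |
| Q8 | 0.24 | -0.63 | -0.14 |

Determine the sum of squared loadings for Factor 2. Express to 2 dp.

1.70

SS loadings for Factor 2 = 0.42² + (-0.17)² + 0.28² + (-0.33)² + 0.88² + (-0.32)² + 0.19² + (-0.63)² = 0.1764 + 0.0289 + 0.0784 + 0.1089 + 0.7744 + 0.1024 + 0.0361 + 0.3969 = 1.7024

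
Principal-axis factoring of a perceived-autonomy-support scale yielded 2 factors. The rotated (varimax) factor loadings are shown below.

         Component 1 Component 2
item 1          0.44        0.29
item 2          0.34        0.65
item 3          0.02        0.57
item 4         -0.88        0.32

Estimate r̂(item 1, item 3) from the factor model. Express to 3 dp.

r̂ = Σ λ_i·λ_j across factors = (0.44)(0.02) + (0.29)(0.57)
  = +0.0088 +0.1653 = 0.1741

0.174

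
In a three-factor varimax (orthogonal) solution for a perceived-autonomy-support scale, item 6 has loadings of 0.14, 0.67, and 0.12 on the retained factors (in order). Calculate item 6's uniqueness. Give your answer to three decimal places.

0.517

h² = 0.14² + 0.67² + 0.12² = 0.0196 + 0.4489 + 0.0144 = 0.4829
Uniqueness u² = 1 − h² = 1 − 0.4829 = 0.5171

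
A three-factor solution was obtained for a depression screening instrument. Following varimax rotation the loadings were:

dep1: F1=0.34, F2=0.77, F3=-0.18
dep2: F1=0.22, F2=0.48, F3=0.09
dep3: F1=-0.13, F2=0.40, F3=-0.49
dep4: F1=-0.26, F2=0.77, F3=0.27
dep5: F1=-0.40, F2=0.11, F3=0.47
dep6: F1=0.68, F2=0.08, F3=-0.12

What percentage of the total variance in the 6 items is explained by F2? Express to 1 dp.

26.6%

SS loadings for F2 = 0.77² + 0.48² + 0.40² + 0.77² + 0.11² + 0.08² = 1.5947
With 6 standardized items, total variance = 6. Proportion = 1.5947/6 = 0.2658 → 26.58%.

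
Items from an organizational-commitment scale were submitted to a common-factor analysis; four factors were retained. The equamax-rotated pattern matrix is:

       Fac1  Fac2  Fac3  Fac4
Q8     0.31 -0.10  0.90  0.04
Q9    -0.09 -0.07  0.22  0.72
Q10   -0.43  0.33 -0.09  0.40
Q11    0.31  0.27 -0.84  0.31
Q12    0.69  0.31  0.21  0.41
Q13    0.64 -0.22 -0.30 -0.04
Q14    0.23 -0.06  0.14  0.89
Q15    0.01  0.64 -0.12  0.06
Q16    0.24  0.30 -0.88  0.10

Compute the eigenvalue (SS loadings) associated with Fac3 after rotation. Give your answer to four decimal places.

2.5146

SS loadings for Fac3 = 0.90² + 0.22² + (-0.09)² + (-0.84)² + 0.21² + (-0.30)² + 0.14² + (-0.12)² + (-0.88)² = 0.8100 + 0.0484 + 0.0081 + 0.7056 + 0.0441 + 0.0900 + 0.0196 + 0.0144 + 0.7744 = 2.5146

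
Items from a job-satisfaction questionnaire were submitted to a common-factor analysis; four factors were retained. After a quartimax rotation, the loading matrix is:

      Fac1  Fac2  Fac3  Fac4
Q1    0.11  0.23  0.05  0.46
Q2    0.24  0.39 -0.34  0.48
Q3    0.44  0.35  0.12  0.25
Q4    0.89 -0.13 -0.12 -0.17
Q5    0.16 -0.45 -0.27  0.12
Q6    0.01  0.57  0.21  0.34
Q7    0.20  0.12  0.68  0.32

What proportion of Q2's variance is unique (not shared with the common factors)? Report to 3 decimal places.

0.444

h² = 0.24² + 0.39² + (-0.34)² + 0.48² = 0.0576 + 0.1521 + 0.1156 + 0.2304 = 0.5557
Uniqueness u² = 1 − h² = 1 − 0.5557 = 0.4443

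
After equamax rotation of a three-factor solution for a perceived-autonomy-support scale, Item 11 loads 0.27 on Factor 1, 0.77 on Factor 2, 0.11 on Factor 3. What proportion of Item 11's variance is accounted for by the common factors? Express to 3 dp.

h² = 0.27² + 0.77² + 0.11² = 0.0729 + 0.5929 + 0.0121 = 0.6779

0.678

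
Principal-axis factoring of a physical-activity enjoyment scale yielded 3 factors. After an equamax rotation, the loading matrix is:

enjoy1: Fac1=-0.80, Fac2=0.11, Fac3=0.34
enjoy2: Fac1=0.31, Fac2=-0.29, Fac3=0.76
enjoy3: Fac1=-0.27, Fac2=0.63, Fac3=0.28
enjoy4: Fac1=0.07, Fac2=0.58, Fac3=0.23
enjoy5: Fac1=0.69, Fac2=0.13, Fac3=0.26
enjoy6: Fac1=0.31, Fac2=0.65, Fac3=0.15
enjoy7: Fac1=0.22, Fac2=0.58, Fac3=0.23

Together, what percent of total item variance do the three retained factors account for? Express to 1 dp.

57.2%

Communalities: 0.7677, 0.7578, 0.5482, 0.3942, 0.5606, 0.5411, 0.4377; Σh² = 4.0073.
Total variance with 7 standardized items is 7, so the solution explains 4.0073/7 = 0.5725 = 57.25%.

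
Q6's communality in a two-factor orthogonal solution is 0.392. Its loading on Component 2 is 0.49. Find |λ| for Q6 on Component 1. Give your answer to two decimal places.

0.39

Under orthogonal rotation h² = Σλ², so λ_Component 1² = h² − (0.2401) = 0.392 − 0.2401 = 0.1519.
|λ| = √0.1519 = 0.3897.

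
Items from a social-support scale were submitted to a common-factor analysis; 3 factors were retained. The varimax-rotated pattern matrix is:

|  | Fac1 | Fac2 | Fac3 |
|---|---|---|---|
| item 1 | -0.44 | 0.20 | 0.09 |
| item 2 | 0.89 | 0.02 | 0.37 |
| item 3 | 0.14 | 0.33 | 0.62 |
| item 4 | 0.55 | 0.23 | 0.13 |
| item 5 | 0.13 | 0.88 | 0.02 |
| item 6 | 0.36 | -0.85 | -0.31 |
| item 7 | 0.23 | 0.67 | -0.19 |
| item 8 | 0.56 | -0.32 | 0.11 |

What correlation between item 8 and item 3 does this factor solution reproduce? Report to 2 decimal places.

r̂ = Σ λ_i·λ_j across factors = (0.56)(0.14) + (-0.32)(0.33) + (0.11)(0.62)
  = +0.0784 -0.1056 +0.0682 = 0.0410

0.04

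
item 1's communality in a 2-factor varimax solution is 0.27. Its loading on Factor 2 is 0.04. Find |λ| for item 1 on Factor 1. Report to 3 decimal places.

0.518

Under orthogonal rotation h² = Σλ², so λ_Factor 1² = h² − (0.0016) = 0.27 − 0.0016 = 0.2684.
|λ| = √0.2684 = 0.5181.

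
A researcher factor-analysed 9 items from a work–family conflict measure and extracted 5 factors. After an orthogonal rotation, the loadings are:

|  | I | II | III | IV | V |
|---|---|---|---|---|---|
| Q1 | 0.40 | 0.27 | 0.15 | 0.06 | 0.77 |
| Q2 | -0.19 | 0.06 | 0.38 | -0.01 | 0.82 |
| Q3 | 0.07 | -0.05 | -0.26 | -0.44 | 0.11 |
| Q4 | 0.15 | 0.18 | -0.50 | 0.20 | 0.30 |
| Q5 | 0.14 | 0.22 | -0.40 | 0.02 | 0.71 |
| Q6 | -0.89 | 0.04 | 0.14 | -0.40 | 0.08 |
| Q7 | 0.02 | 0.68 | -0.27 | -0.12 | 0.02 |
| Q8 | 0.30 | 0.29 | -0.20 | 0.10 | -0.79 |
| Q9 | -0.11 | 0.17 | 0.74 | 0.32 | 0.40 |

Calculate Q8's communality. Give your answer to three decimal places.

h² = 0.30² + 0.29² + (-0.20)² + 0.10² + (-0.79)² = 0.0900 + 0.0841 + 0.0400 + 0.0100 + 0.6241 = 0.8482

0.848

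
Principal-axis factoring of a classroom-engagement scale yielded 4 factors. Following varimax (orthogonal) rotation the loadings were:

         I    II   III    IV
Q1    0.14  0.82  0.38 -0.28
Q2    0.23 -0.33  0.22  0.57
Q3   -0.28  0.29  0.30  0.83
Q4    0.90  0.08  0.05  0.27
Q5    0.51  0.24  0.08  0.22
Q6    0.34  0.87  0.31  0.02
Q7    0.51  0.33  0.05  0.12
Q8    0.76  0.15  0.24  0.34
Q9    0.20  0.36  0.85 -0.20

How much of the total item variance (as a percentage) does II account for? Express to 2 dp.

SS loadings for II = 0.82² + (-0.33)² + 0.29² + 0.08² + 0.24² + 0.87² + 0.33² + 0.15² + 0.36² = 1.9473
With 9 standardized items, total variance = 9. Proportion = 1.9473/9 = 0.2164 → 21.64%.

21.64%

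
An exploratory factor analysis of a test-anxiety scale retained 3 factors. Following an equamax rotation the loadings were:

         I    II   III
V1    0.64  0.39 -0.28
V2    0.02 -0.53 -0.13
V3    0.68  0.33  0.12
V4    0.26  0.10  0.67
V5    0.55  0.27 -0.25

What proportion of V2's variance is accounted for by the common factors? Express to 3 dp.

h² = 0.02² + (-0.53)² + (-0.13)² = 0.0004 + 0.2809 + 0.0169 = 0.2982

0.298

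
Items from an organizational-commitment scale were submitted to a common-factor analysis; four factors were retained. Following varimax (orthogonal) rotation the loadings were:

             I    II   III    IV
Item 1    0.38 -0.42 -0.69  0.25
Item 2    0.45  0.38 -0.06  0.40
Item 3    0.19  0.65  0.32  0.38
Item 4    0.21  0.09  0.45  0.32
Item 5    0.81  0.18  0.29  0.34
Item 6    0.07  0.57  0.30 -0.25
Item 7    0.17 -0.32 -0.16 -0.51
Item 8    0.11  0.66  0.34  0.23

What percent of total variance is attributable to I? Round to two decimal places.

SS loadings for I = 0.38² + 0.45² + 0.19² + 0.21² + 0.81² + 0.07² + 0.17² + 0.11² = 1.1291
With 8 standardized items, total variance = 8. Proportion = 1.1291/8 = 0.1411 → 14.11%.

14.11%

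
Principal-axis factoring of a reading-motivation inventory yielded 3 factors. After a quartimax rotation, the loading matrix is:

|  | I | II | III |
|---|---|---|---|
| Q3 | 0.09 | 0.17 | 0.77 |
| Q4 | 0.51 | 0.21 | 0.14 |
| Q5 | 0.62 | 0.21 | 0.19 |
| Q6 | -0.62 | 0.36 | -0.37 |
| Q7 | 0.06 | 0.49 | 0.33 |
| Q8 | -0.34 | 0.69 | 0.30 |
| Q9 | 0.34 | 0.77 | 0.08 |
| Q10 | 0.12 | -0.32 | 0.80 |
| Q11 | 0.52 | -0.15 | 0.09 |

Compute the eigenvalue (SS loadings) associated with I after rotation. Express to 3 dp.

1.557

SS loadings for I = 0.09² + 0.51² + 0.62² + (-0.62)² + 0.06² + (-0.34)² + 0.34² + 0.12² + 0.52² = 0.0081 + 0.2601 + 0.3844 + 0.3844 + 0.0036 + 0.1156 + 0.1156 + 0.0144 + 0.2704 = 1.5566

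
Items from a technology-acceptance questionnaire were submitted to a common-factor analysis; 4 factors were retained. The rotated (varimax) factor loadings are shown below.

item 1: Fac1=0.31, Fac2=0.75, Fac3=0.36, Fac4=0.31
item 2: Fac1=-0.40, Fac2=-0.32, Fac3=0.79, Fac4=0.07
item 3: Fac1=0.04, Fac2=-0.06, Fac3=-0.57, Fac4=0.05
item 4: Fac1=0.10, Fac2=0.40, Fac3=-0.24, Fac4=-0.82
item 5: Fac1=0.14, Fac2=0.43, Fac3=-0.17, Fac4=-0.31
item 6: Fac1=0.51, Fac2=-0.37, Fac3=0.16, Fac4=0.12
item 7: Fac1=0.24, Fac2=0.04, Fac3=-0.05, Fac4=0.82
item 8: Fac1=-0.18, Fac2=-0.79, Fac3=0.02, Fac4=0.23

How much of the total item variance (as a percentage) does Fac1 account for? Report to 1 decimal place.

SS loadings for Fac1 = 0.31² + (-0.40)² + 0.04² + 0.10² + 0.14² + 0.51² + 0.24² + (-0.18)² = 0.6374
With 8 standardized items, total variance = 8. Proportion = 0.6374/8 = 0.0797 → 7.97%.

8.0%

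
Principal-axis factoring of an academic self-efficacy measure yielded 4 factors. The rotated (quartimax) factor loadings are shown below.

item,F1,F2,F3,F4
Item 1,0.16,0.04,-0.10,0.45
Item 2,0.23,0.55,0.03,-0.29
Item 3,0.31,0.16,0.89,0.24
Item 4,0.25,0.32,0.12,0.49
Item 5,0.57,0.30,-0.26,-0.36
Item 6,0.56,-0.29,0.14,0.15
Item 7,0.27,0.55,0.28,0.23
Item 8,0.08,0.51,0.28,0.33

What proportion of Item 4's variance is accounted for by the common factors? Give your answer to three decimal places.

0.419

h² = 0.25² + 0.32² + 0.12² + 0.49² = 0.0625 + 0.1024 + 0.0144 + 0.2401 = 0.4194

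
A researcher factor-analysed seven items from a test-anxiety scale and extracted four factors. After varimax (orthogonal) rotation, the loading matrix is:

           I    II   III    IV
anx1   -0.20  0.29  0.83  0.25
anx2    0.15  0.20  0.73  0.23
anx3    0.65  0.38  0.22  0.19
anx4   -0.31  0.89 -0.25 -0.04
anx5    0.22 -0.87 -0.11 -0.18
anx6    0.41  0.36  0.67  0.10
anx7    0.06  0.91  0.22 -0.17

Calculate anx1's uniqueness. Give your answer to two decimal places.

h² = (-0.20)² + 0.29² + 0.83² + 0.25² = 0.0400 + 0.0841 + 0.6889 + 0.0625 = 0.8755
Uniqueness u² = 1 − h² = 1 − 0.8755 = 0.1245

0.12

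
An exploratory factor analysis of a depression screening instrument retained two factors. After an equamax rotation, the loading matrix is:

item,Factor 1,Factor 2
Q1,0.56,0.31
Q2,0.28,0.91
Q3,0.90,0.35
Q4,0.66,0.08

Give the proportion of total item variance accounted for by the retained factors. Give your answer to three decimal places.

Communalities: 0.4097, 0.9065, 0.9325, 0.4420; Σh² = 2.6907.
Total variance with 4 standardized items is 4, so the solution explains 2.6907/4 = 0.6727.

0.673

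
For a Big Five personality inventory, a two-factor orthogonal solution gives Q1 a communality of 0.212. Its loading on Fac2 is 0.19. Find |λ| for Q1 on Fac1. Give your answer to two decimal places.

0.42

Under orthogonal rotation h² = Σλ², so λ_Fac1² = h² − (0.0361) = 0.212 − 0.0361 = 0.1759.
|λ| = √0.1759 = 0.4194.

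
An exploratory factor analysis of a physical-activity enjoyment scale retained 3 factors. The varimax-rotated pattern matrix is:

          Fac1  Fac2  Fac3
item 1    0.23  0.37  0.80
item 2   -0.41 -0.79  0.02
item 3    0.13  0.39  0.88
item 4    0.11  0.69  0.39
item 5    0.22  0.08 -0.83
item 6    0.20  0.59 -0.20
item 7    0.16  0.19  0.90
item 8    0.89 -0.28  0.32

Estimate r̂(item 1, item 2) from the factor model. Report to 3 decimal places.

-0.371

r̂ = Σ λ_i·λ_j across factors = (0.23)(-0.41) + (0.37)(-0.79) + (0.80)(0.02)
  = -0.0943 -0.2923 +0.0160 = -0.3706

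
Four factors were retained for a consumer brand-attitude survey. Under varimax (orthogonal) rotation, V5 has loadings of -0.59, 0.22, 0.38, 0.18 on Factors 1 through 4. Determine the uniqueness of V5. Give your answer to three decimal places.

0.427

h² = (-0.59)² + 0.22² + 0.38² + 0.18² = 0.3481 + 0.0484 + 0.1444 + 0.0324 = 0.5733
Uniqueness u² = 1 − h² = 1 − 0.5733 = 0.4267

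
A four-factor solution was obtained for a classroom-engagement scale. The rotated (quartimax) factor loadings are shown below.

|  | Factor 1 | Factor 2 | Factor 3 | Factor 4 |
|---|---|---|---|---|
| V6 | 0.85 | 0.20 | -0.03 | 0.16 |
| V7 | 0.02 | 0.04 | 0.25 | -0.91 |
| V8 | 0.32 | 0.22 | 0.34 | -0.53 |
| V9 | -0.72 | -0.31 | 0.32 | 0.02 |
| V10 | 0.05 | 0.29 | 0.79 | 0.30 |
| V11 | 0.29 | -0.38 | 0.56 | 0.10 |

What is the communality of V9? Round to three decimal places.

h² = (-0.72)² + (-0.31)² + 0.32² + 0.02² = 0.5184 + 0.0961 + 0.1024 + 0.0004 = 0.7173

0.717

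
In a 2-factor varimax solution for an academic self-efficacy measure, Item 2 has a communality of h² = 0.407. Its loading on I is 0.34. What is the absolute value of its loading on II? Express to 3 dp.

Under orthogonal rotation h² = Σλ², so λ_II² = h² − (0.1156) = 0.407 − 0.1156 = 0.2914.
|λ| = √0.2914 = 0.5398.

0.540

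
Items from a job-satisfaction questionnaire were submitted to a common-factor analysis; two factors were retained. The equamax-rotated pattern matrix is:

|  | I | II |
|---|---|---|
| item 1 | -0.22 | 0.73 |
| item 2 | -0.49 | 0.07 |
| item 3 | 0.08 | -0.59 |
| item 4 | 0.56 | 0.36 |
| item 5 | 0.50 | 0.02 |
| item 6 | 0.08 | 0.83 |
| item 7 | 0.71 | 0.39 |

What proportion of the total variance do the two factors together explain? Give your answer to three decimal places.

SS loadings by factor: 1.3690, 1.8569; total = 3.2259.
Total variance with 7 standardized items is 7, so the solution explains 3.2259/7 = 0.4608.

0.461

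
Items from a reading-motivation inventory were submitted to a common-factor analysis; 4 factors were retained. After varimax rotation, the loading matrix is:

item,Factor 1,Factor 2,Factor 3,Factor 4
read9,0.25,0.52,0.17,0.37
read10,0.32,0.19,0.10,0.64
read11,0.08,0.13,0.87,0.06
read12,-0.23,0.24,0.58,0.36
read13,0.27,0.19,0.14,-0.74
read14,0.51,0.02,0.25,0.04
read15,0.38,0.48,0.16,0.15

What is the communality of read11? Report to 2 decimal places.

0.78

h² = 0.08² + 0.13² + 0.87² + 0.06² = 0.0064 + 0.0169 + 0.7569 + 0.0036 = 0.7838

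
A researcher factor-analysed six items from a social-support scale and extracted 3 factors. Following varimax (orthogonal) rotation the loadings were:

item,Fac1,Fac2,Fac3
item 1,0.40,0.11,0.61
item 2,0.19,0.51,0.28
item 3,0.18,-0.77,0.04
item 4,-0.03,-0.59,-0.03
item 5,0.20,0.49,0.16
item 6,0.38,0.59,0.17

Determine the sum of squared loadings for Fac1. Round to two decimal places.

0.41

SS loadings for Fac1 = 0.40² + 0.19² + 0.18² + (-0.03)² + 0.20² + 0.38² = 0.1600 + 0.0361 + 0.0324 + 0.0009 + 0.0400 + 0.1444 = 0.4138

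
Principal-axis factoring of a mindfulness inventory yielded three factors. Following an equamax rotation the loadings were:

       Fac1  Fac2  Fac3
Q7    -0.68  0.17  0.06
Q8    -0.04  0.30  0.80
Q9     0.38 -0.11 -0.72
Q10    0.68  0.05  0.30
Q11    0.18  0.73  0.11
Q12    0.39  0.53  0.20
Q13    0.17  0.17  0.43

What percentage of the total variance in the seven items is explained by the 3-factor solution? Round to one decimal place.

SS loadings by factor: 1.2842, 0.9762, 1.4890; total = 3.7494.
Total variance with 7 standardized items is 7, so the solution explains 3.7494/7 = 0.5356 = 53.56%.

53.6%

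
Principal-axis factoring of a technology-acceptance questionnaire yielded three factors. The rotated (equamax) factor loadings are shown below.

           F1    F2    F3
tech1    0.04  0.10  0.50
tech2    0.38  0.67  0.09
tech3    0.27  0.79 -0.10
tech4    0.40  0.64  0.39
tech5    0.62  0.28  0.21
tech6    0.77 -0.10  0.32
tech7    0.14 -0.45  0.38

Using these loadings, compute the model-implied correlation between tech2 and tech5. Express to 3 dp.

r̂ = Σ λ_i·λ_j across factors = (0.38)(0.62) + (0.67)(0.28) + (0.09)(0.21)
  = +0.2356 +0.1876 +0.0189 = 0.4421

0.442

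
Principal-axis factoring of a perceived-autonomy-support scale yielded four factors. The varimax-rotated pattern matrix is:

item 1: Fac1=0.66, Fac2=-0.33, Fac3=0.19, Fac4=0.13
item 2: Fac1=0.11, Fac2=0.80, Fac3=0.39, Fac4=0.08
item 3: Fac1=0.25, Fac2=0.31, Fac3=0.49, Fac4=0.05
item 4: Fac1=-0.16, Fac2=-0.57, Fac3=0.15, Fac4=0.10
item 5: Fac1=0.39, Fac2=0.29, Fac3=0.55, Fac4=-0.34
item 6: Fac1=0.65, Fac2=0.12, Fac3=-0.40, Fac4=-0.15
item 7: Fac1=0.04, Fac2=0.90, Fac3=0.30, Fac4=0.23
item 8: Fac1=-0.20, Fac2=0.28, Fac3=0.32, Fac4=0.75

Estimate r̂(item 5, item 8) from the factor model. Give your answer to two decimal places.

r̂ = Σ λ_i·λ_j across factors = (0.39)(-0.20) + (0.29)(0.28) + (0.55)(0.32) + (-0.34)(0.75)
  = -0.0780 +0.0812 +0.1760 -0.2550 = -0.0758

-0.08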